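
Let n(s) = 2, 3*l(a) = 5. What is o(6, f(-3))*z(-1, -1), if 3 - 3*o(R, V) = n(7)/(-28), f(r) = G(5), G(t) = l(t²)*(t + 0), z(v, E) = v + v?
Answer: -43/21 ≈ -2.0476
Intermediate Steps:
l(a) = 5/3 (l(a) = (⅓)*5 = 5/3)
z(v, E) = 2*v
G(t) = 5*t/3 (G(t) = 5*(t + 0)/3 = 5*t/3)
f(r) = 25/3 (f(r) = (5/3)*5 = 25/3)
o(R, V) = 43/42 (o(R, V) = 1 - 2/(3*(-28)) = 1 - 2*(-1)/(3*28) = 1 - ⅓*(-1/14) = 1 + 1/42 = 43/42)
o(6, f(-3))*z(-1, -1) = 43*(2*(-1))/42 = (43/42)*(-2) = -43/21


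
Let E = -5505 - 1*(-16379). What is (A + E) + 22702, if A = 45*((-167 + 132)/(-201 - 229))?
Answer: 2887851/86 ≈ 33580.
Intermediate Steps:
A = 315/86 (A = 45*(-35/(-430)) = 45*(-35*(-1/430)) = 45*(7/86) = 315/86 ≈ 3.6628)
E = 10874 (E = -5505 + 16379 = 10874)
(A + E) + 22702 = (315/86 + 10874) + 22702 = 935479/86 + 22702 = 2887851/86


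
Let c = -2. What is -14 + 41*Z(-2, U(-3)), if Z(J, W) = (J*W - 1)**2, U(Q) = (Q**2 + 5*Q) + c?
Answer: 9211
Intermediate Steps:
U(Q) = -2 + Q**2 + 5*Q (U(Q) = (Q**2 + 5*Q) - 2 = -2 + Q**2 + 5*Q)
Z(J, W) = (-1 + J*W)**2
-14 + 41*Z(-2, U(-3)) = -14 + 41*(-1 - 2*(-2 + (-3)**2 + 5*(-3)))**2 = -14 + 41*(-1 - 2*(-2 + 9 - 15))**2 = -14 + 41*(-1 - 2*(-8))**2 = -14 + 41*(-1 + 16)**2 = -14 + 41*15**2 = -14 + 41*225 = -14 + 9225 = 9211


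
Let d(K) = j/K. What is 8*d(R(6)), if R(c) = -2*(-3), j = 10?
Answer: 40/3 ≈ 13.333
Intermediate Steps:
R(c) = 6
d(K) = 10/K
8*d(R(6)) = 8*(10/6) = 8*(10*(⅙)) = 8*(5/3) = 40/3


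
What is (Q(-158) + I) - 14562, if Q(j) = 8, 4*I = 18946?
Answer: -19635/2 ≈ -9817.5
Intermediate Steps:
I = 9473/2 (I = (¼)*18946 = 9473/2 ≈ 4736.5)
(Q(-158) + I) - 14562 = (8 + 9473/2) - 14562 = 9489/2 - 14562 = -19635/2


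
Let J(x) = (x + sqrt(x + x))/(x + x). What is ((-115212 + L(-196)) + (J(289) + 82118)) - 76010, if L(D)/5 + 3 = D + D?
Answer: -222157/2 + sqrt(2)/34 ≈ -1.1108e+5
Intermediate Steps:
L(D) = -15 + 10*D (L(D) = -15 + 5*(D + D) = -15 + 5*(2*D) = -15 + 10*D)
J(x) = (x + sqrt(2)*sqrt(x))/(2*x) (J(x) = (x + sqrt(2*x))/((2*x)) = (x + sqrt(2)*sqrt(x))*(1/(2*x)) = (x + sqrt(2)*sqrt(x))/(2*x))
((-115212 + L(-196)) + (J(289) + 82118)) - 76010 = ((-115212 + (-15 + 10*(-196))) + ((1/2 + sqrt(2)/(2*sqrt(289))) + 82118)) - 76010 = ((-115212 + (-15 - 1960)) + ((1/2 + (1/2)*sqrt(2)*(1/17)) + 82118)) - 76010 = ((-115212 - 1975) + ((1/2 + sqrt(2)/34) + 82118)) - 76010 = (-117187 + (164237/2 + sqrt(2)/34)) - 76010 = (-70137/2 + sqrt(2)/34) - 76010 = -222157/2 + sqrt(2)/34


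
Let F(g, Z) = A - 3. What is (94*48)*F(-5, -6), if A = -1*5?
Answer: -36096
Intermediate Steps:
A = -5
F(g, Z) = -8 (F(g, Z) = -5 - 3 = -8)
(94*48)*F(-5, -6) = (94*48)*(-8) = 4512*(-8) = -36096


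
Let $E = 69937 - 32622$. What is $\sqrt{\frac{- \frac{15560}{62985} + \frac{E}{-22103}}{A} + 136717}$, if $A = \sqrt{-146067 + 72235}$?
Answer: $\frac{\sqrt{3757553058499876397523509748 + 1440823293895651809 i \sqrt{18458}}}{165783498738} \approx 369.75 + 9.6312 \cdot 10^{-6} i$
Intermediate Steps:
$E = 37315$
$A = 2 i \sqrt{18458}$ ($A = \sqrt{-73832} = 2 i \sqrt{18458} \approx 271.72 i$)
$\sqrt{\frac{- \frac{15560}{62985} + \frac{E}{-22103}}{A} + 136717} = \sqrt{\frac{- \frac{15560}{62985} + \frac{37315}{-22103}}{2 i \sqrt{18458}} + 136717} = \sqrt{\left(\left(-15560\right) \frac{1}{62985} + 37315 \left(- \frac{1}{22103}\right)\right) \left(- \frac{i \sqrt{18458}}{36916}\right) + 136717} = \sqrt{\left(- \frac{3112}{12597} - \frac{37315}{22103}\right) \left(- \frac{i \sqrt{18458}}{36916}\right) + 136717} = \sqrt{- \frac{538841591 \left(- \frac{i \sqrt{18458}}{36916}\right)}{278431491} + 136717} = \sqrt{\frac{538841591 i \sqrt{18458}}{10278576921756} + 136717} = \sqrt{136717 + \frac{538841591 i \sqrt{18458}}{10278576921756}}$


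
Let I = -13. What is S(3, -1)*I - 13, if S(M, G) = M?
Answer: -52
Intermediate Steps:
S(3, -1)*I - 13 = 3*(-13) - 13 = -39 - 13 = -52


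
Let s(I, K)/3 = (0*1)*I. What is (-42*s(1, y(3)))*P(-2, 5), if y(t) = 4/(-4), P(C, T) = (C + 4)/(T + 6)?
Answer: 0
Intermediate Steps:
P(C, T) = (4 + C)/(6 + T)
y(t) = -1 (y(t) = 4*(-¼) = -1)
s(I, K) = 0 (s(I, K) = 3*((0*1)*I) = 3*(0*I) = 3*0 = 0)
(-42*s(1, y(3)))*P(-2, 5) = (-42*0)*((4 - 2)/(6 + 5)) = 0*(2/11) = 0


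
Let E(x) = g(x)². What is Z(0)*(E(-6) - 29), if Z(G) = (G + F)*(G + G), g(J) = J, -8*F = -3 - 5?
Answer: 0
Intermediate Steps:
F = 1 (F = -(-3 - 5)/8 = -⅛*(-8) = 1)
Z(G) = 2*G*(1 + G) (Z(G) = (G + 1)*(G + G) = (1 + G)*(2*G) = 2*G*(1 + G))
E(x) = x²
Z(0)*(E(-6) - 29) = (2*0*(1 + 0))*((-6)² - 29) = (2*0*1)*(36 - 29) = 0*7 = 0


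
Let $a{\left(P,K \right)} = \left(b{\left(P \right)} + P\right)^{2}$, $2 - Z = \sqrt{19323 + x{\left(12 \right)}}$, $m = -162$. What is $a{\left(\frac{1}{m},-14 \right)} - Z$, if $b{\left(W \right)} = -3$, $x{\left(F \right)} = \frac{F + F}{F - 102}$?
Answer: $\frac{184681}{26244} + \frac{\sqrt{4347615}}{15} \approx 146.04$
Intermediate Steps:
$x{\left(F \right)} = \frac{2 F}{-102 + F}$
$Z = 2 - \frac{\sqrt{4347615}}{15}$ ($Z = 2 - \sqrt{19323 + 2 \cdot 12 \frac{1}{-102 + 12}} = 2 - \sqrt{19323 + 2 \cdot 12 \frac{1}{-90}} = 2 - \sqrt{19323 + 2 \cdot 12 \left(- \frac{1}{90}\right)} = 2 - \sqrt{19323 - \frac{4}{15}} = 2 - \sqrt{\frac{289841}{15}} = 2 - \frac{\sqrt{4347615}}{15} \approx -137.01$)
$a{\left(P,K \right)} = \left(-3 + P\right)^{2}$
$a{\left(\frac{1}{m},-14 \right)} - Z = \left(-3 + \frac{1}{-162}\right)^{2} - \left(2 - \frac{\sqrt{4347615}}{15}\right) = \left(-3 - \frac{1}{162}\right)^{2} - \left(2 - \frac{\sqrt{4347615}}{15}\right) = \left(- \frac{487}{162}\right)^{2} - \left(2 - \frac{\sqrt{4347615}}{15}\right) = \frac{237169}{26244} - \left(2 - \frac{\sqrt{4347615}}{15}\right) = \frac{184681}{26244} + \frac{\sqrt{4347615}}{15}$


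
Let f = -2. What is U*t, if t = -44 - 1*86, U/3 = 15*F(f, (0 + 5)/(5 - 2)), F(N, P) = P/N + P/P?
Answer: -975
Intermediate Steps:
F(N, P) = 1 + P/N (F(N, P) = P/N + 1 = 1 + P/N)
U = 15/2 (U = 3*(15*((-2 + (0 + 5)/(5 - 2))/(-2))) = 3*(15*(-(-2 + 5/3)/2)) = 3*(15*(-½*(-⅓))) = 3*(15*(⅙)) = 3*(5/2) = 15/2 ≈ 7.5000)
t = -130 (t = -44 - 86 = -130)
U*t = (15/2)*(-130) = -975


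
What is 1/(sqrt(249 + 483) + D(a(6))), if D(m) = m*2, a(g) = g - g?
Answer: sqrt(183)/366 ≈ 0.036961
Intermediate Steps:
a(g) = 0
D(m) = 2*m
1/(sqrt(249 + 483) + D(a(6))) = 1/(sqrt(249 + 483) + 2*0) = 1/(sqrt(732) + 0) = 1/(2*sqrt(183) + 0) = 1/(2*sqrt(183)) = sqrt(183)/366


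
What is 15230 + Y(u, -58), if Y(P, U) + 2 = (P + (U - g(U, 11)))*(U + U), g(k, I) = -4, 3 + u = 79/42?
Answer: 454058/21 ≈ 21622.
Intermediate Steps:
u = -47/42 (u = -3 + 79/42 = -47/42 ≈ -1.1190)
Y(P, U) = -2 + 2*U*(4 + P + U) (Y(P, U) = -2 + (P + (U - 1*(-4)))*(U + U) = -2 + (P + (U + 4))*(2*U) = -2 + (P + (4 + U))*(2*U) = -2 + (4 + P + U)*(2*U) = -2 + 2*U*(4 + P + U))
15230 + Y(u, -58) = 15230 + (-2 + 2*(-58)² + 8*(-58) + 2*(-47/42)*(-58)) = 15230 + (-2 + 2*3364 - 464 + 2726/21) = 15230 + (-2 + 6728 - 464 + 2726/21) = 15230 + 134228/21 = 454058/21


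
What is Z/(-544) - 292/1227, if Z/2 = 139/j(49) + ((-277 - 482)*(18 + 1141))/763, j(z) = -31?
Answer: 3963992783/986755854 ≈ 4.0172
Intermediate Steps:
Z = -54752336/23653 (Z = 2*(139/(-31) + ((-277 - 482)*(18 + 1141))/763) = 2*(139*(-1/31) - 759*1159*(1/763)) = 2*(-139/31 - 879681*1/763) = 2*(-139/31 - 879681/763) = 2*(-27376168/23653) = -54752336/23653 ≈ -2314.8)
Z/(-544) - 292/1227 = -54752336/23653/(-544) - 292/1227 = -54752336/23653*(-1/544) - 292*1/1227 = 3422021/804202 - 292/1227 = 3963992783/986755854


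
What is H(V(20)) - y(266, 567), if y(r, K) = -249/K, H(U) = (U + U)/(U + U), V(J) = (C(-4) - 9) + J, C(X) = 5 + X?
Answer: 272/189 ≈ 1.4392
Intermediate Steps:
V(J) = -8 + J (V(J) = ((5 - 4) - 9) + J = (1 - 9) + J = -8 + J)
H(U) = 1 (H(U) = (2*U)/((2*U)) = (2*U)*(1/(2*U)) = 1)
H(V(20)) - y(266, 567) = 1 - (-249)/567 = 1 - 1*(-83/189) = 1 + 83/189 = 272/189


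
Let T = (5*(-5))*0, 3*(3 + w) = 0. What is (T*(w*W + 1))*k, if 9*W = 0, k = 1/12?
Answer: 0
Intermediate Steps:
w = -3 (w = -3 + (⅓)*0 = -3 + 0 = -3)
k = 1/12 ≈ 0.083333
W = 0 (W = (⅑)*0 = 0)
T = 0 (T = -25*0 = 0)
(T*(w*W + 1))*k = (0*(-3*0 + 1))*(1/12) = (0*(0 + 1))*(1/12) = (0*1)*(1/12) = 0*(1/12) = 0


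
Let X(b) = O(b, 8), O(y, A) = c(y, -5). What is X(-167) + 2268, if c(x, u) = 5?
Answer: 2273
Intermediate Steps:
O(y, A) = 5
X(b) = 5
X(-167) + 2268 = 5 + 2268 = 2273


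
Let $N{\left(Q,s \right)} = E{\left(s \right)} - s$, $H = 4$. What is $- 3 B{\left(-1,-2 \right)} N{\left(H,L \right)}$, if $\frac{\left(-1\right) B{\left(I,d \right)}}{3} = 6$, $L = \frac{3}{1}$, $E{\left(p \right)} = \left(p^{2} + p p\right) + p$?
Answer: $972$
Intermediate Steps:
$E{\left(p \right)} = p + 2 p^{2}$ ($E{\left(p \right)} = \left(p^{2} + p^{2}\right) + p = 2 p^{2} + p = p + 2 p^{2}$)
$L = 3$ ($L = 3 \cdot 1 = 3$)
$N{\left(Q,s \right)} = - s + s \left(1 + 2 s\right)$ ($N{\left(Q,s \right)} = s \left(1 + 2 s\right) - s = - s + s \left(1 + 2 s\right)$)
$B{\left(I,d \right)} = -18$ ($B{\left(I,d \right)} = \left(-3\right) 6 = -18$)
$- 3 B{\left(-1,-2 \right)} N{\left(H,L \right)} = \left(-3\right) \left(-18\right) 2 \cdot 3^{2} = 54 \cdot 2 \cdot 9 = 54 \cdot 18 = 972$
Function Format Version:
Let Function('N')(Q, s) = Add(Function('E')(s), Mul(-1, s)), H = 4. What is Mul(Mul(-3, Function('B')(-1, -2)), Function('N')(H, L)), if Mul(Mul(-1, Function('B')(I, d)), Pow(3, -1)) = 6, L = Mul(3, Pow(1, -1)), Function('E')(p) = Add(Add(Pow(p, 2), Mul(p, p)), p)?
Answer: 972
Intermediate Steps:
Function('E')(p) = Add(p, Mul(2, Pow(p, 2))) (Function('E')(p) = Add(Add(Pow(p, 2), Pow(p, 2)), p) = Add(Mul(2, Pow(p, 2)), p) = Add(p, Mul(2, Pow(p, 2))))
L = 3 (L = Mul(3, 1) = 3)
Function('N')(Q, s) = Add(Mul(-1, s), Mul(s, Add(1, Mul(2, s)))) (Function('N')(Q, s) = Add(Mul(s, Add(1, Mul(2, s))), Mul(-1, s)) = Add(Mul(-1, s), Mul(s, Add(1, Mul(2, s)))))
Function('B')(I, d) = -18 (Function('B')(I, d) = Mul(-3, 6) = -18)
Mul(Mul(-3, Function('B')(-1, -2)), Function('N')(H, L)) = Mul(Mul(-3, -18), Mul(2, Pow(3, 2))) = Mul(54, Mul(2, 9)) = Mul(54, 18) = 972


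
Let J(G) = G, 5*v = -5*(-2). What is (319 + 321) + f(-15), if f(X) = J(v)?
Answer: 642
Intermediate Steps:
v = 2 (v = (-5*(-2))/5 = (⅕)*10 = 2)
f(X) = 2
(319 + 321) + f(-15) = (319 + 321) + 2 = 640 + 2 = 642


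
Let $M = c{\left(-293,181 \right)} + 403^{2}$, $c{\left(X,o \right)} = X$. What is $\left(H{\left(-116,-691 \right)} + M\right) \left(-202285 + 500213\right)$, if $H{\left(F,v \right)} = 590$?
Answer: $48474673168$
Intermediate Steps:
$M = 162116$ ($M = -293 + 403^{2} = -293 + 162409 = 162116$)
$\left(H{\left(-116,-691 \right)} + M\right) \left(-202285 + 500213\right) = \left(590 + 162116\right) \left(-202285 + 500213\right) = 162706 \cdot 297928 = 48474673168$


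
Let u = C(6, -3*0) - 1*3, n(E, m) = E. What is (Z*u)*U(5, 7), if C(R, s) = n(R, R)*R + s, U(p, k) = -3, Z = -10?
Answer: 990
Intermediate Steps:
C(R, s) = s + R² (C(R, s) = R*R + s = R² + s = s + R²)
u = 33 (u = (-3*0 + 6²) - 1*3 = (0 + 36) - 3 = 36 - 3 = 33)
(Z*u)*U(5, 7) = -10*33*(-3) = -330*(-3) = 990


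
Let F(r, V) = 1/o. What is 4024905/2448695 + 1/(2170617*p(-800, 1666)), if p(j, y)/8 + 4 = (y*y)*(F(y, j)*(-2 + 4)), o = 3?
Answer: 25865245989800368939/15736048062996024800 ≈ 1.6437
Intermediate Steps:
F(r, V) = ⅓ (F(r, V) = 1/3 = ⅓)
p(j, y) = -32 + 16*y²/3 (p(j, y) = -32 + 8*((y*y)*((-2 + 4)/3)) = -32 + 8*(y²*((⅓)*2)) = -32 + 8*(y²*(⅔)) = -32 + 8*(2*y²/3) = -32 + 16*y²/3)
4024905/2448695 + 1/(2170617*p(-800, 1666)) = 4024905/2448695 + 1/(2170617*(-32 + (16/3)*1666²)) = 4024905*(1/2448695) + 1/(2170617*(-32 + (16/3)*2775556)) = 804981/489739 + 1/(2170617*(-32 + 44408896/3)) = 804981/489739 + 1/(2170617*(44408800/3)) = 804981/489739 + (1/2170617)*(3/44408800) = 804981/489739 + 1/32131498743200 = 25865245989800368939/15736048062996024800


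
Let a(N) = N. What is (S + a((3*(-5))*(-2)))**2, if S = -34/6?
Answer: 5329/9 ≈ 592.11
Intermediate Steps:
S = -17/3 (S = -34*1/6 = -17/3 ≈ -5.6667)
(S + a((3*(-5))*(-2)))**2 = (-17/3 + (3*(-5))*(-2))**2 = (-17/3 - 15*(-2))**2 = (-17/3 + 30)**2 = (73/3)**2 = 5329/9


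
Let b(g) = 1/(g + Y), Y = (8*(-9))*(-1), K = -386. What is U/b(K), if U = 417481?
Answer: -131089034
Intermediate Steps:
Y = 72 (Y = -72*(-1) = 72)
b(g) = 1/(72 + g) (b(g) = 1/(g + 72) = 1/(72 + g))
U/b(K) = 417481/(1/(72 - 386)) = 417481/(1/(-314)) = 417481/(-1/314) = 417481*(-314) = -131089034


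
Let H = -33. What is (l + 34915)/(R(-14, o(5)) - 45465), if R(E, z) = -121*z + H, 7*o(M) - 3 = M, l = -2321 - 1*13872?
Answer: -65527/159727 ≈ -0.41024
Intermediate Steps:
l = -16193 (l = -2321 - 13872 = -16193)
o(M) = 3/7 + M/7
R(E, z) = -33 - 121*z (R(E, z) = -121*z - 33 = -33 - 121*z)
(l + 34915)/(R(-14, o(5)) - 45465) = (-16193 + 34915)/((-33 - 121*(3/7 + (⅐)*5)) - 45465) = 18722/((-33 - 121*(3/7 + 5/7)) - 45465) = 18722/((-33 - 121*8/7) - 45465) = 18722/((-33 - 968/7) - 45465) = 18722/(-1199/7 - 45465) = 18722/(-319454/7) = 18722*(-7/319454) = -65527/159727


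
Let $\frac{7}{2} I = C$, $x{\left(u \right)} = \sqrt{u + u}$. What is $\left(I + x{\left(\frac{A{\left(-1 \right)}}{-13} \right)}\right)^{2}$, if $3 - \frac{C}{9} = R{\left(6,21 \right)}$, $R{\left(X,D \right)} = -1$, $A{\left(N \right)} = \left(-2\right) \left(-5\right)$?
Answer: $\frac{66412}{637} + \frac{288 i \sqrt{65}}{91} \approx 104.26 + 25.516 i$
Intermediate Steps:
$A{\left(N \right)} = 10$
$x{\left(u \right)} = \sqrt{2} \sqrt{u}$ ($x{\left(u \right)} = \sqrt{2 u} = \sqrt{2} \sqrt{u}$)
$C = 36$ ($C = 27 - -9 = 27 + 9 = 36$)
$I = \frac{72}{7}$ ($I = \frac{2}{7} \cdot 36 = \frac{72}{7} \approx 10.286$)
$\left(I + x{\left(\frac{A{\left(-1 \right)}}{-13} \right)}\right)^{2} = \left(\frac{72}{7} + \sqrt{2} \sqrt{\frac{10}{-13}}\right)^{2} = \left(\frac{72}{7} + \sqrt{2} \sqrt{10 \left(- \frac{1}{13}\right)}\right)^{2} = \left(\frac{72}{7} + \sqrt{2} \sqrt{- \frac{10}{13}}\right)^{2} = \left(\frac{72}{7} + \sqrt{2} \frac{i \sqrt{130}}{13}\right)^{2} = \left(\frac{72}{7} + \frac{2 i \sqrt{65}}{13}\right)^{2}$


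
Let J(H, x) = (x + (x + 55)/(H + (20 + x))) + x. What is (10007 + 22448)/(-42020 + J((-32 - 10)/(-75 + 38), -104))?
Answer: -2843058/3699121 ≈ -0.76858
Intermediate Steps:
J(H, x) = 2*x + (55 + x)/(20 + H + x) (J(H, x) = (x + (55 + x)/(20 + H + x)) + x = 2*x + (55 + x)/(20 + H + x))
(10007 + 22448)/(-42020 + J((-32 - 10)/(-75 + 38), -104)) = (10007 + 22448)/(-42020 + (55 + 2*(-104)**2 + 41*(-104) + 2*((-32 - 10)/(-75 + 38))*(-104))/(20 + (-32 - 10)/(-75 + 38) - 104)) = 32455/(-42020 + (55 + 2*10816 - 4264 + 2*(-42/(-37))*(-104))/(20 - 42/(-37) - 104)) = 32455/(-42020 + (55 + 21632 - 4264 + 2*(-42*(-1/37))*(-104))/(20 - 42*(-1/37) - 104)) = 32455/(-42020 + (55 + 21632 - 4264 + 2*(42/37)*(-104))/(20 + 42/37 - 104)) = 32455/(-42020 + (55 + 21632 - 4264 - 8736/37)/(-3066/37)) = 32455/(-42020 - 37/3066*635915/37) = 32455/(-42020 - 90845/438) = 32455/(-18495605/438) = 32455*(-438/18495605) = -2843058/3699121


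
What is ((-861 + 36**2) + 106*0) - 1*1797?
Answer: -1362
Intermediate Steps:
((-861 + 36**2) + 106*0) - 1*1797 = ((-861 + 1296) + 0) - 1797 = (435 + 0) - 1797 = 435 - 1797 = -1362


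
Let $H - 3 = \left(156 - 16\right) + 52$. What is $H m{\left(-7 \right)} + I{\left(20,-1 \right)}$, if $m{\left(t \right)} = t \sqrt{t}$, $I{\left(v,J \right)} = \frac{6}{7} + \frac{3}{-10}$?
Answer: $\frac{39}{70} - 1365 i \sqrt{7} \approx 0.55714 - 3611.4 i$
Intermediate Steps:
$I{\left(v,J \right)} = \frac{39}{70}$ ($I{\left(v,J \right)} = 6 \cdot \frac{1}{7} + 3 \left(- \frac{1}{10}\right) = \frac{6}{7} - \frac{3}{10} = \frac{39}{70}$)
$m{\left(t \right)} = t^{\frac{3}{2}}$
$H = 195$ ($H = 3 + \left(\left(156 - 16\right) + 52\right) = 3 + \left(140 + 52\right) = 3 + 192 = 195$)
$H m{\left(-7 \right)} + I{\left(20,-1 \right)} = 195 \left(-7\right)^{\frac{3}{2}} + \frac{39}{70} = 195 \left(- 7 i \sqrt{7}\right) + \frac{39}{70} = - 1365 i \sqrt{7} + \frac{39}{70} = \frac{39}{70} - 1365 i \sqrt{7}$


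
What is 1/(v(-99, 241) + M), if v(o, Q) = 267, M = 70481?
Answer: 1/70748 ≈ 1.4135e-5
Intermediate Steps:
1/(v(-99, 241) + M) = 1/(267 + 70481) = 1/70748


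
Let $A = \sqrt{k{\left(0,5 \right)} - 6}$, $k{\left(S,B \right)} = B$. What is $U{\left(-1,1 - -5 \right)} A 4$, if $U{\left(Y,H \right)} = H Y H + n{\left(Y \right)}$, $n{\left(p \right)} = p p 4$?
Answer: $- 128 i \approx - 128.0 i$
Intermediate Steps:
$n{\left(p \right)} = 4 p^{2}$ ($n{\left(p \right)} = p^{2} \cdot 4 = 4 p^{2}$)
$A = i$ ($A = \sqrt{5 - 6} = \sqrt{-1} = i \approx 1.0 i$)
$U{\left(Y,H \right)} = 4 Y^{2} + Y H^{2}$ ($U{\left(Y,H \right)} = H Y H + 4 Y^{2} = Y H^{2} + 4 Y^{2} = 4 Y^{2} + Y H^{2}$)
$U{\left(-1,1 - -5 \right)} A 4 = - (\left(1 - -5\right)^{2} + 4 \left(-1\right)) i 4 = - (\left(1 + 5\right)^{2} - 4) i 4 = - (6^{2} - 4) i 4 = - (36 - 4) i 4 = \left(-1\right) 32 i 4 = - 32 i 4 = - 128 i$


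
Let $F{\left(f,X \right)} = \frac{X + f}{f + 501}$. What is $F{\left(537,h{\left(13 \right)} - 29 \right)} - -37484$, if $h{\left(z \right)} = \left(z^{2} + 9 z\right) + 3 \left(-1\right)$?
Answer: $\frac{38909183}{1038} \approx 37485.0$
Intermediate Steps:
$h{\left(z \right)} = -3 + z^{2} + 9 z$ ($h{\left(z \right)} = \left(z^{2} + 9 z\right) - 3 = -3 + z^{2} + 9 z$)
$F{\left(f,X \right)} = \frac{X + f}{501 + f}$
$F{\left(537,h{\left(13 \right)} - 29 \right)} - -37484 = \frac{\left(\left(-3 + 13^{2} + 9 \cdot 13\right) - 29\right) + 537}{501 + 537} - -37484 = \frac{\left(\left(-3 + 169 + 117\right) - 29\right) + 537}{1038} + 37484 = \frac{\left(283 - 29\right) + 537}{1038} + 37484 = \frac{254 + 537}{1038} + 37484 = \frac{1}{1038} \cdot 791 + 37484 = \frac{791}{1038} + 37484 = \frac{38909183}{1038}$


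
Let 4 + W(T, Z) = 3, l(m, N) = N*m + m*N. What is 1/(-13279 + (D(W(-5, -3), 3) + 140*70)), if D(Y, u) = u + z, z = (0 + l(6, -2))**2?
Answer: -1/2900 ≈ -0.00034483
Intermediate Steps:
l(m, N) = 2*N*m (l(m, N) = N*m + N*m = 2*N*m)
W(T, Z) = -1 (W(T, Z) = -4 + 3 = -1)
z = 576 (z = (0 + 2*(-2)*6)**2 = (0 - 24)**2 = (-24)**2 = 576)
D(Y, u) = 576 + u (D(Y, u) = u + 576 = 576 + u)
1/(-13279 + (D(W(-5, -3), 3) + 140*70)) = 1/(-13279 + ((576 + 3) + 140*70)) = 1/(-13279 + (579 + 9800)) = 1/(-13279 + 10379) = 1/(-2900) = -1/2900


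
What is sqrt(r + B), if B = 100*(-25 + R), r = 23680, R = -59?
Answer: 4*sqrt(955) ≈ 123.61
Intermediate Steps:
B = -8400 (B = 100*(-25 - 59) = 100*(-84) = -8400)
sqrt(r + B) = sqrt(23680 - 8400) = sqrt(15280) = 4*sqrt(955)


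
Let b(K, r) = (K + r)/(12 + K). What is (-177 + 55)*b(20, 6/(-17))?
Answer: -10187/136 ≈ -74.904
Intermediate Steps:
b(K, r) = (K + r)/(12 + K)
(-177 + 55)*b(20, 6/(-17)) = (-177 + 55)*((20 + 6/(-17))/(12 + 20)) = -122*(20 + 6*(-1/17))/32 = -61*(20 - 6/17)/16 = -61*334/(16*17) = -122*167/272 = -10187/136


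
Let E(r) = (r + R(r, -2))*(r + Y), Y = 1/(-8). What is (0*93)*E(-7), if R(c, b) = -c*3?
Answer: 0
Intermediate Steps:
R(c, b) = -3*c
Y = -⅛ ≈ -0.12500
E(r) = -2*r*(-⅛ + r) (E(r) = (r - 3*r)*(r - ⅛) = (-2*r)*(-⅛ + r) = -2*r*(-⅛ + r))
(0*93)*E(-7) = (0*93)*((¼)*(-7)*(1 - 8*(-7))) = 0*((¼)*(-7)*(1 + 56)) = 0*((¼)*(-7)*57) = 0*(-399/4) = 0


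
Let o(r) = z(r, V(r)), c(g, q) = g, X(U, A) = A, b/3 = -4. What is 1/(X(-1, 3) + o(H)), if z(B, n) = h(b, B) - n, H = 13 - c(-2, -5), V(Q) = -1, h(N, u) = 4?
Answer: ⅛ ≈ 0.12500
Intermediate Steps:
b = -12 (b = 3*(-4) = -12)
H = 15 (H = 13 - 1*(-2) = 13 + 2 = 15)
z(B, n) = 4 - n
o(r) = 5 (o(r) = 4 - 1*(-1) = 4 + 1 = 5)
1/(X(-1, 3) + o(H)) = 1/(3 + 5) = 1/8 = ⅛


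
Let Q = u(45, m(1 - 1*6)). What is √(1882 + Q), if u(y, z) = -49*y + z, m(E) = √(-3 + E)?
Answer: √(-323 + 2*I*√2) ≈ 0.07869 + 17.972*I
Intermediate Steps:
u(y, z) = z - 49*y
Q = -2205 + 2*I*√2 (Q = √(-3 + (1 - 1*6)) - 49*45 = √(-3 + (1 - 6)) - 2205 = √(-3 - 5) - 2205 = √(-8) - 2205 = 2*I*√2 - 2205 = -2205 + 2*I*√2 ≈ -2205.0 + 2.8284*I)
√(1882 + Q) = √(1882 + (-2205 + 2*I*√2)) = √(-323 + 2*I*√2)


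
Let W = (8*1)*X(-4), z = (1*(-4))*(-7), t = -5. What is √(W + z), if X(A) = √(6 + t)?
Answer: 6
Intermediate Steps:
X(A) = 1 (X(A) = √(6 - 5) = √1 = 1)
z = 28 (z = -4*(-7) = 28)
W = 8 (W = (8*1)*1 = 8*1 = 8)
√(W + z) = √(8 + 28) = √36 = 6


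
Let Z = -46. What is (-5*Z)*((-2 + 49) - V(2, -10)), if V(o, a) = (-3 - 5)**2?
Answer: -3910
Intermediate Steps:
V(o, a) = 64 (V(o, a) = (-8)**2 = 64)
(-5*Z)*((-2 + 49) - V(2, -10)) = (-5*(-46))*((-2 + 49) - 1*64) = 230*(47 - 64) = 230*(-17) = -3910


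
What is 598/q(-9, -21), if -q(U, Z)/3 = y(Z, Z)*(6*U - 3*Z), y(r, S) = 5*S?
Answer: 598/2835 ≈ 0.21093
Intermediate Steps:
q(U, Z) = -15*Z*(-3*Z + 6*U) (q(U, Z) = -3*5*Z*(6*U - 3*Z) = -3*5*Z*(-3*Z + 6*U) = -15*Z*(-3*Z + 6*U))
598/q(-9, -21) = 598/((45*(-21)*(-21 - 2*(-9)))) = 598/((45*(-21)*(-21 + 18))) = 598/((45*(-21)*(-3))) = 598/2835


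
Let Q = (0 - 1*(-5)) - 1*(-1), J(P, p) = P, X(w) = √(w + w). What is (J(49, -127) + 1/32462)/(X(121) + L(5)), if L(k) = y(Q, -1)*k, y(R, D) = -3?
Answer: 1403505/32462 + 1029237*√2/32462 ≈ 88.074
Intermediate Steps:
X(w) = √2*√w (X(w) = √(2*w) = √2*√w)
Q = 6 (Q = (0 + 5) + 1 = 5 + 1 = 6)
L(k) = -3*k
(J(49, -127) + 1/32462)/(X(121) + L(5)) = (49 + 1/32462)/(√2*√121 - 3*5) = (49 + 1/32462)/(√2*11 - 15) = 1590639/(32462*(11*√2 - 15)) = 1590639/(32462*(-15 + 11*√2))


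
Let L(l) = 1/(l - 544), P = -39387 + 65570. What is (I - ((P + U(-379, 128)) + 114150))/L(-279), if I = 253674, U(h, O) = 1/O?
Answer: -11939793481/128 ≈ -9.3280e+7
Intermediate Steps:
P = 26183
L(l) = 1/(-544 + l)
(I - ((P + U(-379, 128)) + 114150))/L(-279) = (253674 - ((26183 + 1/128) + 114150))/(1/(-544 - 279)) = (253674 - ((26183 + 1/128) + 114150))/(1/(-823)) = (253674 - (3351425/128 + 114150))/(-1/823) = (253674 - 1*17962625/128)*(-823) = (253674 - 17962625/128)*(-823) = (14507647/128)*(-823) = -11939793481/128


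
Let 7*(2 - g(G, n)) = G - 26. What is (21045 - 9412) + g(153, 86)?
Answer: 81318/7 ≈ 11617.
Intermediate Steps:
g(G, n) = 40/7 - G/7 (g(G, n) = 2 - (G - 26)/7 = 2 - (-26 + G)/7 = 2 + (26/7 - G/7) = 40/7 - G/7)
(21045 - 9412) + g(153, 86) = (21045 - 9412) + (40/7 - 1/7*153) = 11633 + (40/7 - 153/7) = 11633 - 113/7 = 81318/7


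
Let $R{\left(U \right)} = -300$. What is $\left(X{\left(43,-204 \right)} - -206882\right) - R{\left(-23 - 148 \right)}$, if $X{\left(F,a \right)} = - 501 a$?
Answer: $309386$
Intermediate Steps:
$\left(X{\left(43,-204 \right)} - -206882\right) - R{\left(-23 - 148 \right)} = \left(\left(-501\right) \left(-204\right) - -206882\right) - -300 = \left(102204 + 206882\right) + 300 = 309086 + 300 = 309386$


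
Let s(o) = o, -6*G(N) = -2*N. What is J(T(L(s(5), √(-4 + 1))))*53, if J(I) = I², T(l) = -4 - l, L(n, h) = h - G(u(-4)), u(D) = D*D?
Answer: -583/9 - 424*I*√3/3 ≈ -64.778 - 244.8*I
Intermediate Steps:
u(D) = D²
G(N) = N/3 (G(N) = -(-1)*N/3 = N/3)
L(n, h) = -16/3 + h (L(n, h) = h - (-4)²/3 = h - 16/3 = -16/3 + h)
J(T(L(s(5), √(-4 + 1))))*53 = (-4 - (-16/3 + √(-4 + 1)))²*53 = (-4 - (-16/3 + √(-3)))²*53 = (-4 - (-16/3 + I*√3))²*53 = (-4 + (16/3 - I*√3))²*53 = (4/3 - I*√3)²*53 = 53*(4/3 - I*√3)²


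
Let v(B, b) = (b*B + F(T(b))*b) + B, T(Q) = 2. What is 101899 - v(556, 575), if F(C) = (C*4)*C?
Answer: -227557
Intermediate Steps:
F(C) = 4*C² (F(C) = (4*C)*C = 4*C²)
v(B, b) = B + 16*b + B*b (v(B, b) = (b*B + (4*2²)*b) + B = (B*b + (4*4)*b) + B = (B*b + 16*b) + B = (16*b + B*b) + B = B + 16*b + B*b)
101899 - v(556, 575) = 101899 - (556 + 16*575 + 556*575) = 101899 - (556 + 9200 + 319700) = 101899 - 1*329456 = 101899 - 329456 = -227557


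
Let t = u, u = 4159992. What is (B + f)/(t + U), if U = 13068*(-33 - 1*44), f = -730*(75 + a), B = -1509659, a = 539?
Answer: -1957879/3153756 ≈ -0.62081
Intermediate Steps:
t = 4159992
f = -448220 (f = -730*(75 + 539) = -730*614 = -448220)
U = -1006236 (U = 13068*(-33 - 44) = 13068*(-77) = -1006236)
(B + f)/(t + U) = (-1509659 - 448220)/(4159992 - 1006236) = -1957879/3153756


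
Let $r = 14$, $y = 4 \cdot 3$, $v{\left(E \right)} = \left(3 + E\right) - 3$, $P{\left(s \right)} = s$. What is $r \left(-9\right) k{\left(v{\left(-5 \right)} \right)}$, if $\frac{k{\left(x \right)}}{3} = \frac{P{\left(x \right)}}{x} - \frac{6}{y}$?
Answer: $-189$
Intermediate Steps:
$v{\left(E \right)} = E$
$y = 12$
$k{\left(x \right)} = \frac{3}{2}$ ($k{\left(x \right)} = 3 \left(\frac{x}{x} - \frac{6}{12}\right) = 3 \left(1 - \frac{1}{2}\right) = 3 \cdot \frac{1}{2} = \frac{3}{2}$)
$r \left(-9\right) k{\left(v{\left(-5 \right)} \right)} = 14 \left(-9\right) \frac{3}{2} = \left(-126\right) \frac{3}{2} = -189$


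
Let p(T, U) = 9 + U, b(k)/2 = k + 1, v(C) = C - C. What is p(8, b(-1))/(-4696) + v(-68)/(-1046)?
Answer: -9/4696 ≈ -0.0019165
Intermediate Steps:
v(C) = 0
b(k) = 2 + 2*k (b(k) = 2*(k + 1) = 2*(1 + k) = 2 + 2*k)
p(8, b(-1))/(-4696) + v(-68)/(-1046) = (9 + (2 + 2*(-1)))/(-4696) + 0/(-1046) = (9 + (2 - 2))*(-1/4696) + 0*(-1/1046) = (9 + 0)*(-1/4696) + 0 = 9*(-1/4696) + 0 = -9/4696 + 0 = -9/4696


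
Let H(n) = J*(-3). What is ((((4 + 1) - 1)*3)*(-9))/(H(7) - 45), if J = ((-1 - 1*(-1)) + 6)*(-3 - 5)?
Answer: -12/11 ≈ -1.0909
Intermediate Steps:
J = -48 (J = ((-1 + 1) + 6)*(-8) = (0 + 6)*(-8) = 6*(-8) = -48)
H(n) = 144 (H(n) = -48*(-3) = 144)
((((4 + 1) - 1)*3)*(-9))/(H(7) - 45) = ((((4 + 1) - 1)*3)*(-9))/(144 - 45) = (((5 - 1)*3)*(-9))/99 = ((4*3)*(-9))*(1/99) = (12*(-9))*(1/99) = -108*1/99 = -12/11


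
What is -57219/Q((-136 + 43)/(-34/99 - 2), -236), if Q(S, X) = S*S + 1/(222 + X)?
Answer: -21558288192/593355031 ≈ -36.333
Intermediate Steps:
Q(S, X) = S**2 + 1/(222 + X)
-57219/Q((-136 + 43)/(-34/99 - 2), -236) = -57219*(222 - 236)/(1 + 222*((-136 + 43)/(-34/99 - 2))**2 - 236*(-136 + 43)**2/(-34/99 - 2)**2) = -57219*(-14/(1 + 222*(-93/(-34*1/99 - 2))**2 - 236*8649/(-34*1/99 - 2)**2)) = -57219*(-14/(1 + 222*(-93/(-34/99 - 2))**2 - 236*8649/(-34/99 - 2)**2)) = -57219*(-14/(1 + 222*(-93/(-232/99))**2 - 236*(-93/(-232/99))**2)) = -57219*(-14/(1 + 222*(-93*(-99/232))**2 - 236*(-93*(-99/232))**2)) = -57219*(-14/(1 + 222*(9207/232)**2 - 236*(9207/232)**2)) = -57219*(-14/(1 + 222*(84768849/53824) - 236*84768849/53824)) = -57219*(-14/(1 + 9409342239/26912 - 5001362091/13456)) = -57219/((-1/14*(-593355031/26912))) = -57219/593355031/376768 = -57219*376768/593355031 = -21558288192/593355031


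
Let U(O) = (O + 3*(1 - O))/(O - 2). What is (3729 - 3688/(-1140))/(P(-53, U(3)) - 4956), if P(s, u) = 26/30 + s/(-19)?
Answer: -1063687/1411418 ≈ -0.75363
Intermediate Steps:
U(O) = (3 - 2*O)/(-2 + O) (U(O) = (O + (3 - 3*O))/(-2 + O) = (3 - 2*O)/(-2 + O))
P(s, u) = 13/15 - s/19 (P(s, u) = 26*(1/30) + s*(-1/19) = 13/15 - s/19)
(3729 - 3688/(-1140))/(P(-53, U(3)) - 4956) = (3729 - 3688/(-1140))/((13/15 - 1/19*(-53)) - 4956) = (3729 - 3688*(-1/1140))/((13/15 + 53/19) - 4956) = (3729 + 922/285)/(1042/285 - 4956) = 1063687/(285*(-1411418/285)) = (1063687/285)*(-285/1411418) = -1063687/1411418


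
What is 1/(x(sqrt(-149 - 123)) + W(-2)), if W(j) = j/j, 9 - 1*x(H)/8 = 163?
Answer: -1/1231 ≈ -0.00081235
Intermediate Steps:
x(H) = -1232 (x(H) = 72 - 8*163 = 72 - 1304 = -1232)
W(j) = 1
1/(x(sqrt(-149 - 123)) + W(-2)) = 1/(-1232 + 1) = 1/(-1231) = -1/1231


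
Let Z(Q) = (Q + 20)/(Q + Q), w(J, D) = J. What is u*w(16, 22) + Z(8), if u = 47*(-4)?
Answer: -12025/4 ≈ -3006.3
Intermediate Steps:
u = -188
Z(Q) = (20 + Q)/(2*Q) (Z(Q) = (20 + Q)/((2*Q)) = (20 + Q)*(1/(2*Q)) = (20 + Q)/(2*Q))
u*w(16, 22) + Z(8) = -188*16 + (½)*(20 + 8)/8 = -3008 + (½)*(⅛)*28 = -3008 + 7/4 = -12025/4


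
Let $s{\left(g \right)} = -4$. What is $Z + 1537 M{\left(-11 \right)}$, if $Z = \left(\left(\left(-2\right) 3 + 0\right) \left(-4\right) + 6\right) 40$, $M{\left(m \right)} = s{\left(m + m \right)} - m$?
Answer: $11959$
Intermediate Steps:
$M{\left(m \right)} = -4 - m$
$Z = 1200$ ($Z = \left(\left(-6 + 0\right) \left(-4\right) + 6\right) 40 = \left(\left(-6\right) \left(-4\right) + 6\right) 40 = \left(24 + 6\right) 40 = 30 \cdot 40 = 1200$)
$Z + 1537 M{\left(-11 \right)} = 1200 + 1537 \left(-4 - -11\right) = 1200 + 1537 \left(-4 + 11\right) = 1200 + 1537 \cdot 7 = 1200 + 10759 = 11959$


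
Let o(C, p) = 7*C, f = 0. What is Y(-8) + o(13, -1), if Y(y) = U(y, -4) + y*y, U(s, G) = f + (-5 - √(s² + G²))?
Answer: 150 - 4*√5 ≈ 141.06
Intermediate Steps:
U(s, G) = -5 - √(G² + s²) (U(s, G) = 0 + (-5 - √(s² + G²)) = 0 + (-5 - √(G² + s²)) = -5 - √(G² + s²))
Y(y) = -5 + y² - √(16 + y²) (Y(y) = (-5 - √((-4)² + y²)) + y*y = (-5 - √(16 + y²)) + y² = -5 + y² - √(16 + y²))
Y(-8) + o(13, -1) = (-5 + (-8)² - √(16 + (-8)²)) + 7*13 = (-5 + 64 - √(16 + 64)) + 91 = (-5 + 64 - √80) + 91 = (-5 + 64 - 4*√5) + 91 = (59 - 4*√5) + 91 = 150 - 4*√5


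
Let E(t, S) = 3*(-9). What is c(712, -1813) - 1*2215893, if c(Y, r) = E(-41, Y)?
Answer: -2215920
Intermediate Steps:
E(t, S) = -27
c(Y, r) = -27
c(712, -1813) - 1*2215893 = -27 - 1*2215893 = -27 - 2215893 = -2215920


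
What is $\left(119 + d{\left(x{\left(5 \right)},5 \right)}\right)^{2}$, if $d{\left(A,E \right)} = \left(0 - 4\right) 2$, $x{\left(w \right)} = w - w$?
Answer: $12321$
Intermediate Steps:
$x{\left(w \right)} = 0$
$d{\left(A,E \right)} = -8$ ($d{\left(A,E \right)} = \left(-4\right) 2 = -8$)
$\left(119 + d{\left(x{\left(5 \right)},5 \right)}\right)^{2} = \left(119 - 8\right)^{2} = 111^{2} = 12321$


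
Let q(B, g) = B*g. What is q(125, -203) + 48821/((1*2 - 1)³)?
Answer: 23446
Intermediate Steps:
q(125, -203) + 48821/((1*2 - 1)³) = 125*(-203) + 48821/((1*2 - 1)³) = -25375 + 48821/((2 - 1)³) = -25375 + 48821/(1³) = -25375 + 48821/1 = -25375 + 48821*1 = -25375 + 48821 = 23446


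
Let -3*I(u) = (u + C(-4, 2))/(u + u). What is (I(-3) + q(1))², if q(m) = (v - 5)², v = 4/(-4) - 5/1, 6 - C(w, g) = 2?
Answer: 4748041/324 ≈ 14654.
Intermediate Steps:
C(w, g) = 4 (C(w, g) = 6 - 1*2 = 6 - 2 = 4)
v = -6 (v = 4*(-¼) - 5*1 = -1 - 5 = -6)
q(m) = 121 (q(m) = (-6 - 5)² = (-11)² = 121)
I(u) = -(4 + u)/(6*u) (I(u) = -(u + 4)/(3*(u + u)) = -(4 + u)/(3*(2*u)) = -(4 + u)*1/(2*u)/3 = -(4 + u)/(6*u))
(I(-3) + q(1))² = ((⅙)*(-4 - 1*(-3))/(-3) + 121)² = ((⅙)*(-⅓)*(-4 + 3) + 121)² = ((⅙)*(-⅓)*(-1) + 121)² = (1/18 + 121)² = (2179/18)² = 4748041/324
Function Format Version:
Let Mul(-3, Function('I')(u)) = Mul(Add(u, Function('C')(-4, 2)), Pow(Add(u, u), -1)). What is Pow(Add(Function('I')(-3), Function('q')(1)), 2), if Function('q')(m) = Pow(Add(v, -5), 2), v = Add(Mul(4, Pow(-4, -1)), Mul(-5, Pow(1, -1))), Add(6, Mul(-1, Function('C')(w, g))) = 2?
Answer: Rational(4748041, 324) ≈ 14654.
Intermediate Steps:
Function('C')(w, g) = 4 (Function('C')(w, g) = Add(6, Mul(-1, 2)) = Add(6, -2) = 4)
v = -6 (v = Add(Mul(4, Rational(-1, 4)), Mul(-5, 1)) = Add(-1, -5) = -6)
Function('q')(m) = 121 (Function('q')(m) = Pow(Add(-6, -5), 2) = Pow(-11, 2) = 121)
Function('I')(u) = Mul(Rational(-1, 6), Pow(u, -1), Add(4, u)) (Function('I')(u) = Mul(Rational(-1, 3), Mul(Add(u, 4), Pow(Add(u, u), -1))) = Mul(Rational(-1, 3), Mul(Add(4, u), Pow(Mul(2, u), -1))) = Mul(Rational(-1, 3), Mul(Add(4, u), Mul(Rational(1, 2), Pow(u, -1)))) = Mul(Rational(-1, 3), Mul(Rational(1, 2), Pow(u, -1), Add(4, u))) = Mul(Rational(-1, 6), Pow(u, -1), Add(4, u)))
Pow(Add(Function('I')(-3), Function('q')(1)), 2) = Pow(Add(Mul(Rational(1, 6), Pow(-3, -1), Add(-4, Mul(-1, -3))), 121), 2) = Pow(Add(Mul(Rational(1, 6), Rational(-1, 3), Add(-4, 3)), 121), 2) = Pow(Add(Mul(Rational(1, 6), Rational(-1, 3), -1), 121), 2) = Pow(Add(Rational(1, 18), 121), 2) = Pow(Rational(2179, 18), 2) = Rational(4748041, 324)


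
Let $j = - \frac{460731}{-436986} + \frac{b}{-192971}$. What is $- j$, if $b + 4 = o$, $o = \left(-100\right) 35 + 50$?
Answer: $- \frac{30139023815}{28108541802} \approx -1.0722$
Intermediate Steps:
$o = -3450$ ($o = -3500 + 50 = -3450$)
$b = -3454$ ($b = -4 - 3450 = -3454$)
$j = \frac{30139023815}{28108541802}$ ($j = - \frac{460731}{-436986} - \frac{3454}{-192971} = \left(-460731\right) \left(- \frac{1}{436986}\right) - - \frac{3454}{192971} = \frac{153577}{145662} + \frac{3454}{192971} = \frac{30139023815}{28108541802} \approx 1.0722$)
$- j = \left(-1\right) \frac{30139023815}{28108541802} = - \frac{30139023815}{28108541802}$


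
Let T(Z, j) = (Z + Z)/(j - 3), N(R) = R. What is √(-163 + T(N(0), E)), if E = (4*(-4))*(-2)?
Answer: I*√163 ≈ 12.767*I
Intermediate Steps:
E = 32 (E = -16*(-2) = 32)
T(Z, j) = 2*Z/(-3 + j) (T(Z, j) = (2*Z)/(-3 + j) = 2*Z/(-3 + j))
√(-163 + T(N(0), E)) = √(-163 + 2*0/(-3 + 32)) = √(-163 + 2*0/29) = √(-163 + 2*0*(1/29)) = √(-163 + 0) = √(-163) = I*√163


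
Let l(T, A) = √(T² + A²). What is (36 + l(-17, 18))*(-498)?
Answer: -17928 - 498*√613 ≈ -30258.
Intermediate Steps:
l(T, A) = √(A² + T²)
(36 + l(-17, 18))*(-498) = (36 + √(18² + (-17)²))*(-498) = (36 + √(324 + 289))*(-498) = (36 + √613)*(-498) = -17928 - 498*√613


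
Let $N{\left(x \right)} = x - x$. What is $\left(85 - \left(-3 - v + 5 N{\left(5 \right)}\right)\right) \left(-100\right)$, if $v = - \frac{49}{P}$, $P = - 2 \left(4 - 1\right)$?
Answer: $- \frac{28850}{3} \approx -9616.7$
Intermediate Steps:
$P = -6$ ($P = \left(-2\right) 3 = -6$)
$N{\left(x \right)} = 0$
$v = \frac{49}{6}$ ($v = - \frac{49}{-6} = \left(-49\right) \left(- \frac{1}{6}\right) = \frac{49}{6} \approx 8.1667$)
$\left(85 - \left(-3 - v + 5 N{\left(5 \right)}\right)\right) \left(-100\right) = \left(85 + \left(\frac{49}{6} - \left(5 \cdot 0 - 3\right)\right)\right) \left(-100\right) = \left(85 + \left(\frac{49}{6} - \left(0 - 3\right)\right)\right) \left(-100\right) = \left(85 + \left(\frac{49}{6} - -3\right)\right) \left(-100\right) = \left(85 + \left(\frac{49}{6} + 3\right)\right) \left(-100\right) = \left(85 + \frac{67}{6}\right) \left(-100\right) = \frac{577}{6} \left(-100\right) = - \frac{28850}{3}$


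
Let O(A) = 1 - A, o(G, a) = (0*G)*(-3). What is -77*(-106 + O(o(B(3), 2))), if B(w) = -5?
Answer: 8085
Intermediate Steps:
o(G, a) = 0 (o(G, a) = 0*(-3) = 0)
-77*(-106 + O(o(B(3), 2))) = -77*(-106 + (1 - 1*0)) = -77*(-106 + (1 + 0)) = -77*(-106 + 1) = -77*(-105) = 8085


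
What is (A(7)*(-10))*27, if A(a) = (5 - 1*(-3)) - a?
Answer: -270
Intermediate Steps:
A(a) = 8 - a (A(a) = (5 + 3) - a = 8 - a)
(A(7)*(-10))*27 = ((8 - 1*7)*(-10))*27 = ((8 - 7)*(-10))*27 = (1*(-10))*27 = -10*27 = -270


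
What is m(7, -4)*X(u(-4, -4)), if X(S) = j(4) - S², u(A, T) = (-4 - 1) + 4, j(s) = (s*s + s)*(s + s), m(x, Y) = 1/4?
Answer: 159/4 ≈ 39.750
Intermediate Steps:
m(x, Y) = ¼ (m(x, Y) = 1*(¼) = ¼)
j(s) = 2*s*(s + s²) (j(s) = (s² + s)*(2*s) = (s + s²)*(2*s) = 2*s*(s + s²))
u(A, T) = -1 (u(A, T) = -5 + 4 = -1)
X(S) = 160 - S² (X(S) = 2*4²*(1 + 4) - S² = 2*16*5 - S² = 160 - S²)
m(7, -4)*X(u(-4, -4)) = (160 - 1*(-1)²)/4 = (160 - 1*1)/4 = (160 - 1)/4 = (¼)*159 = 159/4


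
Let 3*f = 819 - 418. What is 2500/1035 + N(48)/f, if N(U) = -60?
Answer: 163240/83007 ≈ 1.9666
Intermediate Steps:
f = 401/3 (f = (819 - 418)/3 = (⅓)*401 = 401/3 ≈ 133.67)
2500/1035 + N(48)/f = 2500/1035 - 60/401/3 = 2500*(1/1035) - 60*3/401 = 500/207 - 180/401 = 163240/83007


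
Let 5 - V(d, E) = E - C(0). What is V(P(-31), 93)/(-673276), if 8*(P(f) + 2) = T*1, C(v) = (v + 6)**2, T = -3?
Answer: 13/168319 ≈ 7.7234e-5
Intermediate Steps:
C(v) = (6 + v)**2
P(f) = -19/8 (P(f) = -2 + (-3*1)/8 = -2 + (1/8)*(-3) = -2 - 3/8 = -19/8)
V(d, E) = 41 - E (V(d, E) = 5 - (E - (6 + 0)**2) = 5 - (E - 1*6**2) = 5 - (E - 1*36) = 5 - (E - 36) = 5 - (-36 + E) = 5 + (36 - E) = 41 - E)
V(P(-31), 93)/(-673276) = (41 - 1*93)/(-673276) = (41 - 93)*(-1/673276) = -52*(-1/673276) = 13/168319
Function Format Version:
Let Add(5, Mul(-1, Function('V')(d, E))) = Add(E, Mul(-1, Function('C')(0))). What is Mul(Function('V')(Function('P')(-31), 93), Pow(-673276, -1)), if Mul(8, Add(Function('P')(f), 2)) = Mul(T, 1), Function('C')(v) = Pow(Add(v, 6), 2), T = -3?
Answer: Rational(13, 168319) ≈ 7.7234e-5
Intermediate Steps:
Function('C')(v) = Pow(Add(6, v), 2)
Function('P')(f) = Rational(-19, 8) (Function('P')(f) = Add(-2, Mul(Rational(1, 8), Mul(-3, 1))) = Add(-2, Mul(Rational(1, 8), -3)) = Add(-2, Rational(-3, 8)) = Rational(-19, 8))
Function('V')(d, E) = Add(41, Mul(-1, E)) (Function('V')(d, E) = Add(5, Mul(-1, Add(E, Mul(-1, Pow(Add(6, 0), 2))))) = Add(5, Mul(-1, Add(E, Mul(-1, Pow(6, 2))))) = Add(5, Mul(-1, Add(E, Mul(-1, 36)))) = Add(5, Mul(-1, Add(E, -36))) = Add(5, Mul(-1, Add(-36, E))) = Add(5, Add(36, Mul(-1, E))) = Add(41, Mul(-1, E)))
Mul(Function('V')(Function('P')(-31), 93), Pow(-673276, -1)) = Mul(Add(41, Mul(-1, 93)), Pow(-673276, -1)) = Mul(Add(41, -93), Rational(-1, 673276)) = Mul(-52, Rational(-1, 673276)) = Rational(13, 168319)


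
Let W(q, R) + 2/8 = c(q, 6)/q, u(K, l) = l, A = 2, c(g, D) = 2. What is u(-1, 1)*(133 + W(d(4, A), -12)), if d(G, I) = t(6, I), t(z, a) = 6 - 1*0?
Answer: 1597/12 ≈ 133.08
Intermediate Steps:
t(z, a) = 6 (t(z, a) = 6 + 0 = 6)
d(G, I) = 6
W(q, R) = -1/4 + 2/q
u(-1, 1)*(133 + W(d(4, A), -12)) = 1*(133 + (1/4)*(8 - 1*6)/6) = 1*(133 + (1/4)*(1/6)*(8 - 6)) = 1*(133 + (1/4)*(1/6)*2) = 1*(133 + 1/12) = 1*(1597/12) = 1597/12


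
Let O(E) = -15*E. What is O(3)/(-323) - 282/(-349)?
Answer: 106791/112727 ≈ 0.94734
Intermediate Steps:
O(3)/(-323) - 282/(-349) = -15*3/(-323) - 282/(-349) = -45*(-1/323) - 282*(-1/349) = 45/323 + 282/349 = 106791/112727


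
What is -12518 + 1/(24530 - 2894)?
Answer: -270839447/21636 ≈ -12518.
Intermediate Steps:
-12518 + 1/(24530 - 2894) = -12518 + 1/21636 = -270839447/21636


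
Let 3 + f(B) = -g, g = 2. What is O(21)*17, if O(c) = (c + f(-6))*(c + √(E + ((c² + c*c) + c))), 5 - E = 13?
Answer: 5712 + 272*√895 ≈ 13849.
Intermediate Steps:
E = -8 (E = 5 - 1*13 = 5 - 13 = -8)
f(B) = -5 (f(B) = -3 - 1*2 = -3 - 2 = -5)
O(c) = (-5 + c)*(c + √(-8 + c + 2*c²)) (O(c) = (c - 5)*(c + √(-8 + ((c² + c*c) + c))) = (-5 + c)*(c + √(-8 + ((c² + c²) + c))) = (-5 + c)*(c + √(-8 + (2*c² + c))) = (-5 + c)*(c + √(-8 + (c + 2*c²))) = (-5 + c)*(c + √(-8 + c + 2*c²)))
O(21)*17 = (21² - 5*21 - 5*√(-8 + 21 + 2*21²) + 21*√(-8 + 21 + 2*21²))*17 = (441 - 105 - 5*√(-8 + 21 + 2*441) + 21*√(-8 + 21 + 2*441))*17 = (441 - 105 - 5*√(-8 + 21 + 882) + 21*√(-8 + 21 + 882))*17 = (441 - 105 - 5*√895 + 21*√895)*17 = (336 + 16*√895)*17 = 5712 + 272*√895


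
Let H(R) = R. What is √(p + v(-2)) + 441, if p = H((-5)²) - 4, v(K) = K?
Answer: 441 + √19 ≈ 445.36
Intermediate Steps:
p = 21 (p = (-5)² - 4 = 25 - 4 = 21)
√(p + v(-2)) + 441 = √(21 - 2) + 441 = √19 + 441 = 441 + √19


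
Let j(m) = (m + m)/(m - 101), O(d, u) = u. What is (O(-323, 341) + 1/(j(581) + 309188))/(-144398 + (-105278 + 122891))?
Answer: -25304144281/9408169801285 ≈ -0.0026896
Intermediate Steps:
j(m) = 2*m/(-101 + m) (j(m) = (2*m)/(-101 + m) = 2*m/(-101 + m))
(O(-323, 341) + 1/(j(581) + 309188))/(-144398 + (-105278 + 122891)) = (341 + 1/(2*581/(-101 + 581) + 309188))/(-144398 + (-105278 + 122891)) = (341 + 1/(2*581/480 + 309188))/(-144398 + 17613) = (341 + 1/(2*581*(1/480) + 309188))/(-126785) = (341 + 1/(581/240 + 309188))*(-1/126785) = (341 + 1/(74205701/240))*(-1/126785) = (341 + 240/74205701)*(-1/126785) = (25304144281/74205701)*(-1/126785) = -25304144281/9408169801285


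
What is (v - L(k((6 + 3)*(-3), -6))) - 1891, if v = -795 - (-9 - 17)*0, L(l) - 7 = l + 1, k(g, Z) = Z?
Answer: -2688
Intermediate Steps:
L(l) = 8 + l (L(l) = 7 + (l + 1) = 7 + (1 + l) = 8 + l)
v = -795 (v = -795 - (-26)*0 = -795 - 1*0 = -795 + 0 = -795)
(v - L(k((6 + 3)*(-3), -6))) - 1891 = (-795 - (8 - 6)) - 1891 = (-795 - 1*2) - 1891 = (-795 - 2) - 1891 = -797 - 1891 = -2688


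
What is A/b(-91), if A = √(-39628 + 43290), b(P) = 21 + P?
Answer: -√3662/70 ≈ -0.86449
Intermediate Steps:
A = √3662 ≈ 60.514
A/b(-91) = √3662/(21 - 91) = √3662/(-70) = √3662*(-1/70) = -√3662/70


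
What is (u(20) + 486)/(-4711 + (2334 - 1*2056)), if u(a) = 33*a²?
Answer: -13686/4433 ≈ -3.0873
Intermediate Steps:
(u(20) + 486)/(-4711 + (2334 - 1*2056)) = (33*20² + 486)/(-4711 + (2334 - 1*2056)) = (33*400 + 486)/(-4711 + (2334 - 2056)) = (13200 + 486)/(-4711 + 278) = 13686/(-4433) = 13686*(-1/4433) = -13686/4433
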